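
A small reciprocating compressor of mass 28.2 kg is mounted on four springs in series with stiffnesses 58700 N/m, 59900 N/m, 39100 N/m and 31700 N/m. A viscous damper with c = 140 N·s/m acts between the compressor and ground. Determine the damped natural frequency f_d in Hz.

Series springs: 1/k_eq = 1/58700 + 1/59900 + 1/39100 + 1/31700 = 9.085×10^-5, so k_eq = 11010 N/m.
ω_n = √(k_eq/m) = √(11010/28.2) = 19.76 rad/s.
Critical damping c_c = 2√(k_eq·m) = 2√(11010 × 28.2) = 1114 N·s/m, so ζ = c/c_c = 140/1114 = 0.1256.
ω_d = ω_n√(1 − ζ²) = 19.76 × √(1 − 0.0158) = 19.60 rad/s.
f_d = ω_d/(2π) = 3.119 Hz.

3.12 Hz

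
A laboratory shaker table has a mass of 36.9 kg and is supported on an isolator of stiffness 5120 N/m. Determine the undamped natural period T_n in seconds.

0.533 s

ω_n = √(k/m) = √(5120/36.9) = √138.8 = 11.78 rad/s.
T_n = 2π/ω_n = 6.283/11.78 = 0.5334 s.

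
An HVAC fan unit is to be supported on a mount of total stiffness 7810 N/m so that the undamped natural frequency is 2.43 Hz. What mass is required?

ω_n = 2πf_n = 2π × 2.43 = 15.27 rad/s.
m = k/ω_n² = 7810/15.27² = 7810/233.1 = 33.50 kg.

33.5 kg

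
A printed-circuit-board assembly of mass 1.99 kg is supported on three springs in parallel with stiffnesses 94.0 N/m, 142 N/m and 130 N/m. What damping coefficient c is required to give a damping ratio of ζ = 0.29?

15.7 N·s/m

Parallel springs add: k_eq = 94.0 + 142 + 130 = 366.0 N/m.
c_c = 2√(k_eq·m) = 2√(366.0 × 1.99) = 53.98 N·s/m.
c = ζ·c_c = 0.29 × 53.98 = 15.65 N·s/m.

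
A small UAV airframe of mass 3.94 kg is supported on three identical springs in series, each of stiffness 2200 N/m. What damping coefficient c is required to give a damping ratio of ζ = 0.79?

Series springs: 1/k_eq = 3/2200, so k_eq = 2200/3 = 733.3 N/m.
c_c = 2√(k_eq·m) = 2√(733.3 × 3.94) = 107.5 N·s/m.
c = ζ·c_c = 0.79 × 107.5 = 84.93 N·s/m.

84.9 N·s/m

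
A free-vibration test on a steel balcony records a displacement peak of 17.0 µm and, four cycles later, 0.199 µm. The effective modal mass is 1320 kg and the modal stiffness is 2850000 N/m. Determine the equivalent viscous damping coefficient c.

Logarithmic decrement δ = (1/n)·ln(x₀/x_n) = (1/4)·ln(17.0/0.199) = (1/4)·ln(85.43) = 1.112.
ζ = δ/√(4π² + δ²) = 1.112/√(39.48 + 1.24) = 1.112/6.381 = 0.1743.
c = ζ · 2√(km) = 0.1743 × 2√(2850000 × 1320) = 0.1743 × 122700 = 21380 N·s/m.

21400 N·s/m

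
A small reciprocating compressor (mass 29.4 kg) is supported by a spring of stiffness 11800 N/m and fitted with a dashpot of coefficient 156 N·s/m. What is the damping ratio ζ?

ω_n = √(k/m) = √(11800/29.4) = 20.03 rad/s.
Critical damping c_c = 2√(k·m) = 2√(11800 × 29.4) = 1178 N·s/m, so ζ = c/c_c = 156/1178 = 0.1324.

0.132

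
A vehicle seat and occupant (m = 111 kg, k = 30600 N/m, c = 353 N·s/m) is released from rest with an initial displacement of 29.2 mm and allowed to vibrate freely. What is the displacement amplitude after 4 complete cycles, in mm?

2.60 mm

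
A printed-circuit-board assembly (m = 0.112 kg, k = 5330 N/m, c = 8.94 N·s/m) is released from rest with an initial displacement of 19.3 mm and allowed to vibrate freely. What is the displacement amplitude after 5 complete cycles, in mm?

ζ = c/(2√(km)) = 8.94/(2√(5330 × 0.112)) = 8.94/48.87 = 0.1830.
Logarithmic decrement δ = 2πζ/√(1 − ζ²) = 2π × 0.1830/√(1 − 0.0335) = 1.169.
After n cycles, x_n/x₀ = e^(−nδ), so x_5 = 19.3 × e^(−5 × 1.169) = 19.3 × 0.002891 = 0.05579 mm.

0.0558 mm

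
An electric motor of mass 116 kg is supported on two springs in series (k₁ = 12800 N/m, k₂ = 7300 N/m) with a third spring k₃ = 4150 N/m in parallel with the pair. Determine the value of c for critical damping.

2020 N·s/m

Series pair: k_s = k₁k₂/(k₁+k₂) = (12800)(7300)/(12800 + 7300) = 4649 N/m. In parallel with k₃: k_eq = 4649 + 4150 = 8799 N/m.
c_c = 2√(k_eq·m) = 2√(8799 × 116) = 2 × 1010 = 2021 N·s/m.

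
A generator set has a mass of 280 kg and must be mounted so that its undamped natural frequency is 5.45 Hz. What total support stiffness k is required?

ω_n = 2πf_n = 2π × 5.45 = 34.24 rad/s.
k = m·ω_n² = 280 × 34.24² = 280 × 1173 = 328300 N/m.

328000 N/m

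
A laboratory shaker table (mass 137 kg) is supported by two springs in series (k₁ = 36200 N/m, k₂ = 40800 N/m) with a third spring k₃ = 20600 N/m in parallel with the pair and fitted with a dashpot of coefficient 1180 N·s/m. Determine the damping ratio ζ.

0.253

Series pair: k_s = k₁k₂/(k₁+k₂) = (36200)(40800)/(36200 + 40800) = 19180 N/m. In parallel with k₃: k_eq = 19180 + 20600 = 39780 N/m.
ω_n = √(k_eq/m) = √(39780/137) = 17.04 rad/s.
Critical damping c_c = 2√(k_eq·m) = 2√(39780 × 137) = 4669 N·s/m, so ζ = c/c_c = 1180/4669 = 0.2527.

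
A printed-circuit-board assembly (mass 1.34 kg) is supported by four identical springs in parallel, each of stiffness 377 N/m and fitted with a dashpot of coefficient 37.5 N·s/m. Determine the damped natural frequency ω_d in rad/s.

Parallel springs add: k_eq = 4 × 377 = 1508 N/m.
ω_n = √(k_eq/m) = √(1508/1.34) = 33.55 rad/s.
Critical damping c_c = 2√(k_eq·m) = 2√(1508 × 1.34) = 89.90 N·s/m, so ζ = c/c_c = 37.5/89.90 = 0.4171.
ω_d = ω_n√(1 − ζ²) = 33.55 × √(1 − 0.174) = 30.49 rad/s.

30.5 rad/s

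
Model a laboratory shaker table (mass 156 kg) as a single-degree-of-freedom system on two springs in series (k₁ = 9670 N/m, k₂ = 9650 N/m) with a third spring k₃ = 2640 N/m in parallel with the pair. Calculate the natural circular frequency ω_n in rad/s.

6.92 rad/s

Series pair: k_s = k₁k₂/(k₁+k₂) = (9670)(9650)/(9670 + 9650) = 4830 N/m. In parallel with k₃: k_eq = 4830 + 2640 = 7470 N/m.
ω_n = √(k_eq/m) = √(7470/156) = √47.88 = 6.920 rad/s.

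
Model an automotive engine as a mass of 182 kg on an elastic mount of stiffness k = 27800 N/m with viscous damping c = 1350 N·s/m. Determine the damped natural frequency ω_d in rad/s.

ω_n = √(k/m) = √(27800/182) = 12.36 rad/s.
Critical damping c_c = 2√(k·m) = 2√(27800 × 182) = 4499 N·s/m, so ζ = c/c_c = 1350/4499 = 0.3001.
ω_d = ω_n√(1 − ζ²) = 12.36 × √(1 − 0.0901) = 11.79 rad/s.

11.8 rad/s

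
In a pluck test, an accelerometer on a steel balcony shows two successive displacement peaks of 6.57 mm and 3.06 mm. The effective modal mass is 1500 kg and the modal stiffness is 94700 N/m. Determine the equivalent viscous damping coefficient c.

Logarithmic decrement δ = (1/n)·ln(x₀/x_n) = (1/1)·ln(6.57/3.06) = (1/1)·ln(2.147) = 0.7641.
ζ = δ/√(4π² + δ²) = 0.7641/√(39.48 + 0.584) = 0.7641/6.329 = 0.1207.
c = ζ · 2√(km) = 0.1207 × 2√(94700 × 1500) = 0.1207 × 23840 = 2878 N·s/m.

2880 N·s/m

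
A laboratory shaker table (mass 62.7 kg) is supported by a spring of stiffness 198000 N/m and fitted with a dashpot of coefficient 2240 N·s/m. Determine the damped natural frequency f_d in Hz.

ω_n = √(k/m) = √(198000/62.7) = 56.20 rad/s.
Critical damping c_c = 2√(k·m) = 2√(198000 × 62.7) = 7047 N·s/m, so ζ = c/c_c = 2240/7047 = 0.3179.
ω_d = ω_n√(1 − ζ²) = 56.20 × √(1 − 0.101) = 53.28 rad/s.
f_d = ω_d/(2π) = 8.480 Hz.

8.48 Hz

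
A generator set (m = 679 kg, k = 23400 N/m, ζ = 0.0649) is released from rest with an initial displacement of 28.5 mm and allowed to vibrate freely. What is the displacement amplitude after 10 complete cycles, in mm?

Logarithmic decrement δ = 2πζ/√(1 − ζ²) = 2π × 0.06490/√(1 − 0.00421) = 0.4086.
After n cycles, x_n/x₀ = e^(−nδ), so x_10 = 28.5 × e^(−10 × 0.4086) = 28.5 × 0.01680 = 0.4788 mm.

0.479 mm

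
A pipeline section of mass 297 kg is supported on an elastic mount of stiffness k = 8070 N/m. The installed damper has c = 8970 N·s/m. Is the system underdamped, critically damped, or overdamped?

overdamped

c_c = 2√(k·m) = 3096 N·s/m; ζ = c/c_c = 8970/3096 = 2.90.
Since ζ > 1 the system is overdamped.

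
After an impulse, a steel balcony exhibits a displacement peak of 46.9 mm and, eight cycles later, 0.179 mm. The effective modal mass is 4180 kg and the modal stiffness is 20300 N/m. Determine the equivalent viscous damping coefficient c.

Logarithmic decrement δ = (1/n)·ln(x₀/x_n) = (1/8)·ln(46.9/0.179) = (1/8)·ln(262.0) = 0.6960.
ζ = δ/√(4π² + δ²) = 0.6960/√(39.48 + 0.484) = 0.6960/6.322 = 0.1101.
c = ζ · 2√(km) = 0.1101 × 2√(20300 × 4180) = 0.1101 × 18420 = 2029 N·s/m.

2030 N·s/m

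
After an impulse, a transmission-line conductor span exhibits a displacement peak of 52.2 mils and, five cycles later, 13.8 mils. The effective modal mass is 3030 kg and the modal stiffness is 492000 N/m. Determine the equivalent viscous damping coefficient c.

Logarithmic decrement δ = (1/n)·ln(x₀/x_n) = (1/5)·ln(52.2/13.8) = (1/5)·ln(3.783) = 0.2661.
ζ = δ/√(4π² + δ²) = 0.2661/√(39.48 + 0.0708) = 0.2661/6.289 = 0.04231.
c = ζ · 2√(km) = 0.04231 × 2√(492000 × 3030) = 0.04231 × 77220 = 3267 N·s/m.

3270 N·s/m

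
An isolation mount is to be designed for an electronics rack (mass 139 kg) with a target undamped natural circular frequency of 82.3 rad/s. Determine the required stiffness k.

941000 N/m

k = m·ω_n² = 139 × 82.30² = 139 × 6773 = 941500 N/m.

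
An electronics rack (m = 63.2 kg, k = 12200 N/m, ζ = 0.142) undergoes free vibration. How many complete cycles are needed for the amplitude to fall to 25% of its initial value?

Logarithmic decrement δ = 2πζ/√(1 − ζ²) = 2π × 0.1420/√(1 − 0.0202) = 0.9013.
x_n/x₀ = e^(−nδ) ≤ 0.25; take ln: n ≥ ln(1/0.25)/δ = 1.386/0.9013 = 1.538.
So 2 complete cycles are required.

2 cycles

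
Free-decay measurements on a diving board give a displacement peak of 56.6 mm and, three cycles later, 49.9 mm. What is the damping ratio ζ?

0.00668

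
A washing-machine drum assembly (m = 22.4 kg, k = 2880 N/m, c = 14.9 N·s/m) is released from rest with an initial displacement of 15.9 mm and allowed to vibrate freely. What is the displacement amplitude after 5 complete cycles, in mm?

6.32 mm

ζ = c/(2√(km)) = 14.9/(2√(2880 × 22.4)) = 14.9/508.0 = 0.02933.
Logarithmic decrement δ = 2πζ/√(1 − ζ²) = 2π × 0.02933/√(1 − 0.000860) = 0.1844.
After n cycles, x_n/x₀ = e^(−nδ), so x_5 = 15.9 × e^(−5 × 0.1844) = 15.9 × 0.3978 = 6.325 mm.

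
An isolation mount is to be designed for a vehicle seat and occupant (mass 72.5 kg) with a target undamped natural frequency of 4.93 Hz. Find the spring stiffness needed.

69600 N/m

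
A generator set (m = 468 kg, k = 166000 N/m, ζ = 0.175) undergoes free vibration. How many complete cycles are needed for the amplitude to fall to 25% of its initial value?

2 cycles

Logarithmic decrement δ = 2πζ/√(1 − ζ²) = 2π × 0.1750/√(1 − 0.0306) = 1.117.
x_n/x₀ = e^(−nδ) ≤ 0.25; take ln: n ≥ ln(1/0.25)/δ = 1.386/1.117 = 1.241.
So 2 complete cycles are required.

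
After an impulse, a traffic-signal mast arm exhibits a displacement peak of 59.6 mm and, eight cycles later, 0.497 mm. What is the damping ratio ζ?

0.0948

Logarithmic decrement δ = (1/n)·ln(x₀/x_n) = (1/8)·ln(59.6/0.497) = (1/8)·ln(119.9) = 0.5984.
ζ = δ/√(4π² + δ²) = 0.5984/√(39.48 + 0.358) = 0.5984/6.312 = 0.09480.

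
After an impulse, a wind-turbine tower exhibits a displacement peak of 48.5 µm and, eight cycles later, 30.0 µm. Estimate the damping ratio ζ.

0.00956

Logarithmic decrement δ = (1/n)·ln(x₀/x_n) = (1/8)·ln(48.5/30.0) = (1/8)·ln(1.617) = 0.06005.
ζ = δ/√(4π² + δ²) = 0.06005/√(39.48 + 0.00361) = 0.06005/6.283 = 0.009556.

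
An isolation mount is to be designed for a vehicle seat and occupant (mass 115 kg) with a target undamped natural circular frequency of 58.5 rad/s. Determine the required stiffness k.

k = m·ω_n² = 115 × 58.50² = 115 × 3422 = 393600 N/m.

394000 N/m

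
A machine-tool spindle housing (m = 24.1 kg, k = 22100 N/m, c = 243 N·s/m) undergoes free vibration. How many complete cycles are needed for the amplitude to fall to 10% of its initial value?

3 cycles

ζ = c/(2√(km)) = 243/(2√(22100 × 24.1)) = 243/1460 = 0.1665.
Logarithmic decrement δ = 2πζ/√(1 − ζ²) = 2π × 0.1665/√(1 − 0.0277) = 1.061.
x_n/x₀ = e^(−nδ) ≤ 0.1; take ln: n ≥ ln(1/0.1)/δ = 2.303/1.061 = 2.171.
So 3 complete cycles are required.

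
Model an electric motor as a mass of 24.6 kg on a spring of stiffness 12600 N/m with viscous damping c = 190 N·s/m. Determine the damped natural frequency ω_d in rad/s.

22.3 rad/s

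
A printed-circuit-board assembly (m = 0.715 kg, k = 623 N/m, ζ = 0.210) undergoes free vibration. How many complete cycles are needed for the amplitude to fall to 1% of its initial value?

Logarithmic decrement δ = 2πζ/√(1 − ζ²) = 2π × 0.2100/√(1 − 0.0441) = 1.350.
x_n/x₀ = e^(−nδ) ≤ 0.01; take ln: n ≥ ln(1/0.01)/δ = 4.605/1.350 = 3.412.
So 4 complete cycles are required.

4 cycles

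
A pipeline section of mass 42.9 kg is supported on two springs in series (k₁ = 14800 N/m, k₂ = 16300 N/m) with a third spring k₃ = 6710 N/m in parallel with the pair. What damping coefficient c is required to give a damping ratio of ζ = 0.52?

819 N·s/m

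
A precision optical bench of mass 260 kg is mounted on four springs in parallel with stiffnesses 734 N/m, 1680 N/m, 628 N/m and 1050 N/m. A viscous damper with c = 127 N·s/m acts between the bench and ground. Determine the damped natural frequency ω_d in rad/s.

3.96 rad/s

Parallel springs add: k_eq = 734 + 1680 + 628 + 1050 = 4092 N/m.
ω_n = √(k_eq/m) = √(4092/260) = 3.967 rad/s.
Critical damping c_c = 2√(k_eq·m) = 2√(4092 × 260) = 2063 N·s/m, so ζ = c/c_c = 127/2063 = 0.06156.
ω_d = ω_n√(1 − ζ²) = 3.967 × √(1 − 0.00379) = 3.960 rad/s.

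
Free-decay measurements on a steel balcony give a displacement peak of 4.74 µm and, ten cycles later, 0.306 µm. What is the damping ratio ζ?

0.0436

Logarithmic decrement δ = (1/n)·ln(x₀/x_n) = (1/10)·ln(4.74/0.306) = (1/10)·ln(15.49) = 0.2740.
ζ = δ/√(4π² + δ²) = 0.2740/√(39.48 + 0.0751) = 0.2740/6.289 = 0.04357.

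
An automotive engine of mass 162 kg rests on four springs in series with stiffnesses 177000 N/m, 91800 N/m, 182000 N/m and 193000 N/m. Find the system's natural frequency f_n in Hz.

2.40 Hz

Series springs: 1/k_eq = 1/177000 + 1/91800 + 1/182000 + 1/193000 = 2.722×10^-5, so k_eq = 36740 N/m.
ω_n = √(k_eq/m) = √(36740/162) = √226.8 = 15.06 rad/s.
f_n = ω_n/(2π) = 15.06/6.283 = 2.397 Hz.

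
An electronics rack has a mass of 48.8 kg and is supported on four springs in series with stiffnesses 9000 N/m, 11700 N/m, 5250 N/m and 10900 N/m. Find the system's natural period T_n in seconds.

Series springs: 1/k_eq = 1/9000 + 1/11700 + 1/5250 + 1/10900 = 0.0004788, so k_eq = 2089 N/m.
ω_n = √(k_eq/m) = √(2089/48.8) = √42.80 = 6.542 rad/s.
T_n = 2π/ω_n = 6.283/6.542 = 0.9604 s.

0.960 s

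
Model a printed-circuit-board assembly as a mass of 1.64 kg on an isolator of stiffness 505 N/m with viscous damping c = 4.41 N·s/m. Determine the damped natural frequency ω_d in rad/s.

17.5 rad/s

ω_n = √(k/m) = √(505.0/1.64) = 17.55 rad/s.
Critical damping c_c = 2√(k·m) = 2√(505.0 × 1.64) = 57.56 N·s/m, so ζ = c/c_c = 4.41/57.56 = 0.07662.
ω_d = ω_n√(1 − ζ²) = 17.55 × √(1 − 0.00587) = 17.50 rad/s.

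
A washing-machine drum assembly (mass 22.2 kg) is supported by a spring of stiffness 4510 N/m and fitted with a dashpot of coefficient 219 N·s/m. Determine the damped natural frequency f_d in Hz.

2.13 Hz

ω_n = √(k/m) = √(4510/22.2) = 14.25 rad/s.
Critical damping c_c = 2√(k·m) = 2√(4510 × 22.2) = 632.8 N·s/m, so ζ = c/c_c = 219/632.8 = 0.3461.
ω_d = ω_n√(1 − ζ²) = 14.25 × √(1 − 0.120) = 13.37 rad/s.
f_d = ω_d/(2π) = 2.128 Hz.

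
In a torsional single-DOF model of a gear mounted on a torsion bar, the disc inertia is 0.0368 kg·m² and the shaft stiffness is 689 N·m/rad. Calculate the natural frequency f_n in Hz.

21.8 Hz

ω_n = √(k_t/J) = √(689/0.0368) = √18720 = 136.8 rad/s.
f_n = ω_n/(2π) = 136.8/6.283 = 21.78 Hz.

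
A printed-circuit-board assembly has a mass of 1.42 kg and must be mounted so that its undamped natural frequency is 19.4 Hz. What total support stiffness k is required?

21100 N/m

ω_n = 2πf_n = 2π × 19.4 = 121.9 rad/s.
k = m·ω_n² = 1.42 × 121.9² = 1.42 × 14860 = 21100 N/m.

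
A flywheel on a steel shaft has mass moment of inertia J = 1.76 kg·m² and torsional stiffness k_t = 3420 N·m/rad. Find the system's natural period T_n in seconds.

ω_n = √(k_t/J) = √(3420/1.76) = √1943 = 44.08 rad/s.
T_n = 2π/ω_n = 6.283/44.08 = 0.1425 s.

0.143 s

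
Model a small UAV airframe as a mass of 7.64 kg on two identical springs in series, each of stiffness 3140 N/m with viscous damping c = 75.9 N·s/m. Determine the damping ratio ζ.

Series springs: 1/k_eq = 2/3140, so k_eq = 3140/2 = 1570 N/m.
ω_n = √(k_eq/m) = √(1570/7.64) = 14.34 rad/s.
Critical damping c_c = 2√(k_eq·m) = 2√(1570 × 7.64) = 219.0 N·s/m, so ζ = c/c_c = 75.9/219.0 = 0.3465.

0.347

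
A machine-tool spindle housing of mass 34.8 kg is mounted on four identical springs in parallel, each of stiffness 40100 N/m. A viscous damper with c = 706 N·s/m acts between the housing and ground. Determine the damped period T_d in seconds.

0.0936 s

Parallel springs add: k_eq = 4 × 40100 = 160400 N/m.
ω_n = √(k_eq/m) = √(160400/34.8) = 67.89 rad/s.
Critical damping c_c = 2√(k_eq·m) = 2√(160400 × 34.8) = 4725 N·s/m, so ζ = c/c_c = 706/4725 = 0.1494.
ω_d = ω_n√(1 − ζ²) = 67.89 × √(1 − 0.0223) = 67.13 rad/s.
T_d = 2π/ω_d = 0.09360 s.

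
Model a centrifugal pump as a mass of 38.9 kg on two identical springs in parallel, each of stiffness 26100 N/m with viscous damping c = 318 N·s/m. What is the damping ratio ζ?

Parallel springs add: k_eq = 2 × 26100 = 52200 N/m.
ω_n = √(k_eq/m) = √(52200/38.9) = 36.63 rad/s.
Critical damping c_c = 2√(k_eq·m) = 2√(52200 × 38.9) = 2850 N·s/m, so ζ = c/c_c = 318/2850 = 0.1116.

0.112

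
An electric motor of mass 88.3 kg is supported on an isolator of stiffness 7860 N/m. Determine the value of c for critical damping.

1670 N·s/m

c_c = 2√(k·m) = 2√(7860 × 88.3) = 2 × 833.1 = 1666 N·s/m.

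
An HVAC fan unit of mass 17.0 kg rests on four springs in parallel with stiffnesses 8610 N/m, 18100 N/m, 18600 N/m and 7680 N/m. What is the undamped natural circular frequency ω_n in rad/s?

Parallel springs add: k_eq = 8610 + 18100 + 18600 + 7680 = 52990 N/m.
ω_n = √(k_eq/m) = √(52990/17.0) = √3117 = 55.83 rad/s.

55.8 rad/s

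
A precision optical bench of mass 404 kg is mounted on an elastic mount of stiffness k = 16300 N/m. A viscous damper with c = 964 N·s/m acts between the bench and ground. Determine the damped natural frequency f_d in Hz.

ω_n = √(k/m) = √(16300/404) = 6.352 rad/s.
Critical damping c_c = 2√(k·m) = 2√(16300 × 404) = 5132 N·s/m, so ζ = c/c_c = 964/5132 = 0.1878.
ω_d = ω_n√(1 − ζ²) = 6.352 × √(1 − 0.0353) = 6.239 rad/s.
f_d = ω_d/(2π) = 0.9929 Hz.

0.993 Hz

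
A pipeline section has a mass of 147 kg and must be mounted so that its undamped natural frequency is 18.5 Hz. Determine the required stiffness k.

1990000 N/m

ω_n = 2πf_n = 2π × 18.5 = 116.2 rad/s.
k = m·ω_n² = 147 × 116.2² = 147 × 13510 = 1986000 N/m.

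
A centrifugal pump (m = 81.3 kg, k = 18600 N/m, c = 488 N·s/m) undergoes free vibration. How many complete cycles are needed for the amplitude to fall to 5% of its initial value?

ζ = c/(2√(km)) = 488/(2√(18600 × 81.3)) = 488/2459 = 0.1984.
Logarithmic decrement δ = 2πζ/√(1 − ζ²) = 2π × 0.1984/√(1 − 0.0394) = 1.272.
x_n/x₀ = e^(−nδ) ≤ 0.05; take ln: n ≥ ln(1/0.05)/δ = 2.996/1.272 = 2.355.
So 3 complete cycles are required.

3 cycles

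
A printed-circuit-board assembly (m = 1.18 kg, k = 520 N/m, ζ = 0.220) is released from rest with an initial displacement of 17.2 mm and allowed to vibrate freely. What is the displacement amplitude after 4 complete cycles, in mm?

Logarithmic decrement δ = 2πζ/√(1 − ζ²) = 2π × 0.2200/√(1 − 0.0484) = 1.417.
After n cycles, x_n/x₀ = e^(−nδ), so x_4 = 17.2 × e^(−4 × 1.417) = 17.2 × 0.003455 = 0.05942 mm.

0.0594 mm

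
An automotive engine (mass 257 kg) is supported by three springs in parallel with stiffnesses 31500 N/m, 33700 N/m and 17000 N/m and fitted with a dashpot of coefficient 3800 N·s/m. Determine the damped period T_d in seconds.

0.386 s

Parallel springs add: k_eq = 31500 + 33700 + 17000 = 82200 N/m.
ω_n = √(k_eq/m) = √(82200/257) = 17.88 rad/s.
Critical damping c_c = 2√(k_eq·m) = 2√(82200 × 257) = 9192 N·s/m, so ζ = c/c_c = 3800/9192 = 0.4134.
ω_d = ω_n√(1 − ζ²) = 17.88 × √(1 − 0.171) = 16.28 rad/s.
T_d = 2π/ω_d = 0.3858 s.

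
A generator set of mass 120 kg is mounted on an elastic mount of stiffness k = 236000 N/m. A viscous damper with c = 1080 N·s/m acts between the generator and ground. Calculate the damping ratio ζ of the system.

0.101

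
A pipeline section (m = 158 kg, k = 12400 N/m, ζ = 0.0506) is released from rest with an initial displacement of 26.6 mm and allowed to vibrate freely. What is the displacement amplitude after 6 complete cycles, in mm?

3.94 mm

Logarithmic decrement δ = 2πζ/√(1 − ζ²) = 2π × 0.05060/√(1 − 0.00256) = 0.3183.
After n cycles, x_n/x₀ = e^(−nδ), so x_6 = 26.6 × e^(−6 × 0.3183) = 26.6 × 0.1481 = 3.939 mm.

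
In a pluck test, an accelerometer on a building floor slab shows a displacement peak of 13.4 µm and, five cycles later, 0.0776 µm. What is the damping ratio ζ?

0.162

Logarithmic decrement δ = (1/n)·ln(x₀/x_n) = (1/5)·ln(13.4/0.0776) = (1/5)·ln(172.7) = 1.030.
ζ = δ/√(4π² + δ²) = 1.030/√(39.48 + 1.06) = 1.030/6.367 = 0.1618.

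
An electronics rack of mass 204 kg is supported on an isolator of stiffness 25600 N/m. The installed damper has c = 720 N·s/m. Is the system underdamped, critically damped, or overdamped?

underdamped

c_c = 2√(k·m) = 4571 N·s/m; ζ = c/c_c = 720/4571 = 0.158.
Since ζ < 1 the system is underdamped.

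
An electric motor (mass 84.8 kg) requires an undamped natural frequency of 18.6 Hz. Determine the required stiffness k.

1160000 N/m

ω_n = 2πf_n = 2π × 18.6 = 116.9 rad/s.
k = m·ω_n² = 84.8 × 116.9² = 84.8 × 13660 = 1158000 N/m.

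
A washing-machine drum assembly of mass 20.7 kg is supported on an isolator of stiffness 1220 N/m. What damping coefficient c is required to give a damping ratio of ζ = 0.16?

50.9 N·s/m

c_c = 2√(k·m) = 2√(1220 × 20.7) = 317.8 N·s/m.
c = ζ·c_c = 0.16 × 317.8 = 50.85 N·s/m.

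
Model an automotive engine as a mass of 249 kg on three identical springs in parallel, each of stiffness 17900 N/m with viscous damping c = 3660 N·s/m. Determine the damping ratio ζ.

Parallel springs add: k_eq = 3 × 17900 = 53700 N/m.
ω_n = √(k_eq/m) = √(53700/249) = 14.69 rad/s.
Critical damping c_c = 2√(k_eq·m) = 2√(53700 × 249) = 7313 N·s/m, so ζ = c/c_c = 3660/7313 = 0.5005.

0.500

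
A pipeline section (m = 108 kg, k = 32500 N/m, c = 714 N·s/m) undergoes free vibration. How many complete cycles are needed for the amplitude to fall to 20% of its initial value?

2 cycles

ζ = c/(2√(km)) = 714/(2√(32500 × 108)) = 714/3747 = 0.1906.
Logarithmic decrement δ = 2πζ/√(1 − ζ²) = 2π × 0.1906/√(1 − 0.0363) = 1.220.
x_n/x₀ = e^(−nδ) ≤ 0.2; take ln: n ≥ ln(1/0.2)/δ = 1.609/1.220 = 1.320.
So 2 complete cycles are required.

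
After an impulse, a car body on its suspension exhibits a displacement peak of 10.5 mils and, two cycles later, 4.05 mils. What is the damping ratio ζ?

Logarithmic decrement δ = (1/n)·ln(x₀/x_n) = (1/2)·ln(10.5/4.05) = (1/2)·ln(2.593) = 0.4763.
ζ = δ/√(4π² + δ²) = 0.4763/√(39.48 + 0.227) = 0.4763/6.301 = 0.07559.

0.0756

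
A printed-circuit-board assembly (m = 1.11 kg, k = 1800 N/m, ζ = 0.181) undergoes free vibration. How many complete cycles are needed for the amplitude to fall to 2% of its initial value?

Logarithmic decrement δ = 2πζ/√(1 − ζ²) = 2π × 0.1810/√(1 − 0.0328) = 1.156.
x_n/x₀ = e^(−nδ) ≤ 0.02; take ln: n ≥ ln(1/0.02)/δ = 3.912/1.156 = 3.383.
So 4 complete cycles are required.

4 cycles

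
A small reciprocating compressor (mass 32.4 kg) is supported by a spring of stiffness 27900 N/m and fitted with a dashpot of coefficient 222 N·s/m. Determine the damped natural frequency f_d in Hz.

ω_n = √(k/m) = √(27900/32.4) = 29.34 rad/s.
Critical damping c_c = 2√(k·m) = 2√(27900 × 32.4) = 1902 N·s/m, so ζ = c/c_c = 222/1902 = 0.1167.
ω_d = ω_n√(1 − ζ²) = 29.34 × √(1 − 0.0136) = 29.14 rad/s.
f_d = ω_d/(2π) = 4.638 Hz.

4.64 Hz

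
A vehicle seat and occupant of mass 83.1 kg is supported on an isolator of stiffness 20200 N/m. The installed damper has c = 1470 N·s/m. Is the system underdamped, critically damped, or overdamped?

underdamped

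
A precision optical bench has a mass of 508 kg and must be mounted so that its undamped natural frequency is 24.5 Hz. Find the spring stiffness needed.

12000000 N/m

ω_n = 2πf_n = 2π × 24.5 = 153.9 rad/s.
k = m·ω_n² = 508 × 153.9² = 508 × 23700 = 12040000 N/m.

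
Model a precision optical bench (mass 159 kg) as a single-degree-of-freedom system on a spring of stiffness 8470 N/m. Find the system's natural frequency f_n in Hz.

1.16 Hz

ω_n = √(k/m) = √(8470/159) = √53.27 = 7.299 rad/s.
f_n = ω_n/(2π) = 7.299/6.283 = 1.162 Hz.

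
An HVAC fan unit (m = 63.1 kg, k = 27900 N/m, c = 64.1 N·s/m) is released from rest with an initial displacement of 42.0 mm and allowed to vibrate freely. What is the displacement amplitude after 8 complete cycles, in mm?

12.5 mm

ζ = c/(2√(km)) = 64.1/(2√(27900 × 63.1)) = 64.1/2654 = 0.02416.
Logarithmic decrement δ = 2πζ/√(1 − ζ²) = 2π × 0.02416/√(1 − 0.000583) = 0.1518.
After n cycles, x_n/x₀ = e^(−nδ), so x_8 = 42.0 × e^(−8 × 0.1518) = 42.0 × 0.2968 = 12.47 mm.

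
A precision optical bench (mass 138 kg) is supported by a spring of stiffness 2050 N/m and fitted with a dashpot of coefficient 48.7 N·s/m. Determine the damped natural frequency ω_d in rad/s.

3.85 rad/s

ω_n = √(k/m) = √(2050/138) = 3.854 rad/s.
Critical damping c_c = 2√(k·m) = 2√(2050 × 138) = 1064 N·s/m, so ζ = c/c_c = 48.7/1064 = 0.04578.
ω_d = ω_n√(1 − ζ²) = 3.854 × √(1 − 0.00210) = 3.850 rad/s.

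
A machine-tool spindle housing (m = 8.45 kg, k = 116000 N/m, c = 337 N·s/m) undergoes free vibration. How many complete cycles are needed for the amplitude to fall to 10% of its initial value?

ζ = c/(2√(km)) = 337/(2√(116000 × 8.45)) = 337/1980 = 0.1702.
Logarithmic decrement δ = 2πζ/√(1 − ζ²) = 2π × 0.1702/√(1 − 0.0290) = 1.085.
x_n/x₀ = e^(−nδ) ≤ 0.1; take ln: n ≥ ln(1/0.1)/δ = 2.303/1.085 = 2.122.
So 3 complete cycles are required.

3 cycles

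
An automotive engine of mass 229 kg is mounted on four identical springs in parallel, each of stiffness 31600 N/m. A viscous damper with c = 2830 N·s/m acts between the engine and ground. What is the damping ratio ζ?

Parallel springs add: k_eq = 4 × 31600 = 126400 N/m.
ω_n = √(k_eq/m) = √(126400/229) = 23.49 rad/s.
Critical damping c_c = 2√(k_eq·m) = 2√(126400 × 229) = 10760 N·s/m, so ζ = c/c_c = 2830/10760 = 0.2630.

0.263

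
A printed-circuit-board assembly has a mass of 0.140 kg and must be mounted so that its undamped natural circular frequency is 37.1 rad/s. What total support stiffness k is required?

k = m·ω_n² = 0.140 × 37.10² = 0.140 × 1376 = 192.7 N/m.

193 N/m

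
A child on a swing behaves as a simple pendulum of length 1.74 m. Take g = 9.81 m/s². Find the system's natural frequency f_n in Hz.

For a simple pendulum ω_n = √(g/L) = √(9.81/1.74) = √5.638 = 2.374 rad/s.
f_n = ω_n/(2π) = 2.374/6.283 = 0.3779 Hz.

0.378 Hz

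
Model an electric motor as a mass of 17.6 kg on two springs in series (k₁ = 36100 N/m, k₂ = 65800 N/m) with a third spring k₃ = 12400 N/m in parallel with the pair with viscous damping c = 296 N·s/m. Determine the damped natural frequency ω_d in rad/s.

Series pair: k_s = k₁k₂/(k₁+k₂) = (36100)(65800)/(36100 + 65800) = 23310 N/m. In parallel with k₃: k_eq = 23310 + 12400 = 35710 N/m.
ω_n = √(k_eq/m) = √(35710/17.6) = 45.04 rad/s.
Critical damping c_c = 2√(k_eq·m) = 2√(35710 × 17.6) = 1586 N·s/m, so ζ = c/c_c = 296/1586 = 0.1867.
ω_d = ω_n√(1 − ζ²) = 45.04 × √(1 − 0.0349) = 44.25 rad/s.

44.3 rad/s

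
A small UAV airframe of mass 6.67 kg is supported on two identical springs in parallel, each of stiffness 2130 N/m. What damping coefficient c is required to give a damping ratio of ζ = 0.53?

Parallel springs add: k_eq = 2 × 2130 = 4260 N/m.
c_c = 2√(k_eq·m) = 2√(4260 × 6.67) = 337.1 N·s/m.
c = ζ·c_c = 0.53 × 337.1 = 178.7 N·s/m.

179 N·s/m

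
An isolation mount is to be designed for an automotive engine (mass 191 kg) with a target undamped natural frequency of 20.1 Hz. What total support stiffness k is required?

ω_n = 2πf_n = 2π × 20.1 = 126.3 rad/s.
k = m·ω_n² = 191 × 126.3² = 191 × 15950 = 3046000 N/m.

3050000 N/m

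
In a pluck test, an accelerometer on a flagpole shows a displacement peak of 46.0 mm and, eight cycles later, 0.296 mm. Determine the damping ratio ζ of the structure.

0.0999

Logarithmic decrement δ = (1/n)·ln(x₀/x_n) = (1/8)·ln(46.0/0.296) = (1/8)·ln(155.4) = 0.6308.
ζ = δ/√(4π² + δ²) = 0.6308/√(39.48 + 0.398) = 0.6308/6.315 = 0.09989.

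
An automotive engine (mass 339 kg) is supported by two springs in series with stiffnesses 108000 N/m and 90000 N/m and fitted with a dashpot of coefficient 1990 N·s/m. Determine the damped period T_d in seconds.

Series springs: 1/k_eq = 1/108000 + 1/90000 = 2.037×10^-5, so k_eq = 49090 N/m.
ω_n = √(k_eq/m) = √(49090/339) = 12.03 rad/s.
Critical damping c_c = 2√(k_eq·m) = 2√(49090 × 339) = 8159 N·s/m, so ζ = c/c_c = 1990/8159 = 0.2439.
ω_d = ω_n√(1 − ζ²) = 12.03 × √(1 − 0.0595) = 11.67 rad/s.
T_d = 2π/ω_d = 0.5384 s.

0.538 s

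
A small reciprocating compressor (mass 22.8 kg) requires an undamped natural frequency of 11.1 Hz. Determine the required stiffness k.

ω_n = 2πf_n = 2π × 11.1 = 69.74 rad/s.
k = m·ω_n² = 22.8 × 69.74² = 22.8 × 4864 = 110900 N/m.

111000 N/m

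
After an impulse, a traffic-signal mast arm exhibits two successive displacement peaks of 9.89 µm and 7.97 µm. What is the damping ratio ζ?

0.0343

Logarithmic decrement δ = (1/n)·ln(x₀/x_n) = (1/1)·ln(9.89/7.97) = (1/1)·ln(1.241) = 0.2158.
ζ = δ/√(4π² + δ²) = 0.2158/√(39.48 + 0.0466) = 0.2158/6.287 = 0.03433.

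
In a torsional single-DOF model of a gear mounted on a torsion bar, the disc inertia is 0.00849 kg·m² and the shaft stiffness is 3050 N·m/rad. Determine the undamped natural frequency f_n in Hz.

95.4 Hz

ω_n = √(k_t/J) = √(3050/0.00849) = √359200 = 599.4 rad/s.
f_n = ω_n/(2π) = 599.4/6.283 = 95.39 Hz.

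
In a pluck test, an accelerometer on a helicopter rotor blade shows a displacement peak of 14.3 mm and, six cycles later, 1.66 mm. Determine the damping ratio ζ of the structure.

Logarithmic decrement δ = (1/n)·ln(x₀/x_n) = (1/6)·ln(14.3/1.66) = (1/6)·ln(8.614) = 0.3589.
ζ = δ/√(4π² + δ²) = 0.3589/√(39.48 + 0.129) = 0.3589/6.293 = 0.05703.

0.0570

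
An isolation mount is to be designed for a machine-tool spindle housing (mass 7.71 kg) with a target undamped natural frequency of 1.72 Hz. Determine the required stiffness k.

ω_n = 2πf_n = 2π × 1.72 = 10.81 rad/s.
k = m·ω_n² = 7.71 × 10.81² = 7.71 × 116.8 = 900.5 N/m.

900 N/m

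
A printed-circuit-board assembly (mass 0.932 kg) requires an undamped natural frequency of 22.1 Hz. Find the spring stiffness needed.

ω_n = 2πf_n = 2π × 22.1 = 138.9 rad/s.
k = m·ω_n² = 0.932 × 138.9² = 0.932 × 19280 = 17970 N/m.

18000 N/m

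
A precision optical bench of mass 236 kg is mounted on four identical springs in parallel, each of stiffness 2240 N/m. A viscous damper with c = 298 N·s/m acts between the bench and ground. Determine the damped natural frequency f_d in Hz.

Parallel springs add: k_eq = 4 × 2240 = 8960 N/m.
ω_n = √(k_eq/m) = √(8960/236) = 6.162 rad/s.
Critical damping c_c = 2√(k_eq·m) = 2√(8960 × 236) = 2908 N·s/m, so ζ = c/c_c = 298/2908 = 0.1025.
ω_d = ω_n√(1 − ζ²) = 6.162 × √(1 − 0.0105) = 6.129 rad/s.
f_d = ω_d/(2π) = 0.9755 Hz.

0.975 Hz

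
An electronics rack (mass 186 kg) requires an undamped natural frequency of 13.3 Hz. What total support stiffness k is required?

ω_n = 2πf_n = 2π × 13.3 = 83.57 rad/s.
k = m·ω_n² = 186 × 83.57² = 186 × 6983 = 1299000 N/m.

1300000 N/m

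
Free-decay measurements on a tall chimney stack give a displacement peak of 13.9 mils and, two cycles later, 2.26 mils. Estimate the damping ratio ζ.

0.143

Logarithmic decrement δ = (1/n)·ln(x₀/x_n) = (1/2)·ln(13.9/2.26) = (1/2)·ln(6.150) = 0.9083.
ζ = δ/√(4π² + δ²) = 0.9083/√(39.48 + 0.825) = 0.9083/6.348 = 0.1431.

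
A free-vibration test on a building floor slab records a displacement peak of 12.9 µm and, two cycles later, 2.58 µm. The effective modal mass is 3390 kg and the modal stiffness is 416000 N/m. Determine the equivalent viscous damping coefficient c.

9540 N·s/m

Logarithmic decrement δ = (1/n)·ln(x₀/x_n) = (1/2)·ln(12.9/2.58) = (1/2)·ln(5.000) = 0.8047.
ζ = δ/√(4π² + δ²) = 0.8047/√(39.48 + 0.648) = 0.8047/6.335 = 0.1270.
c = ζ · 2√(km) = 0.1270 × 2√(416000 × 3390) = 0.1270 × 75110 = 9541 N·s/m.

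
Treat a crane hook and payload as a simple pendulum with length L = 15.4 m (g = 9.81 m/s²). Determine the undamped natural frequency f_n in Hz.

For a simple pendulum ω_n = √(g/L) = √(9.81/15.4) = √0.6370 = 0.7981 rad/s.
f_n = ω_n/(2π) = 0.7981/6.283 = 0.1270 Hz.

0.127 Hz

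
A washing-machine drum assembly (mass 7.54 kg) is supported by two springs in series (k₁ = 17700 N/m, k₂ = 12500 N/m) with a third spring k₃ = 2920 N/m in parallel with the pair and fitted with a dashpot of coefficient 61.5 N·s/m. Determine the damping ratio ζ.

0.111

Series pair: k_s = k₁k₂/(k₁+k₂) = (17700)(12500)/(17700 + 12500) = 7326 N/m. In parallel with k₃: k_eq = 7326 + 2920 = 10250 N/m.
ω_n = √(k_eq/m) = √(10250/7.54) = 36.86 rad/s.
Critical damping c_c = 2√(k_eq·m) = 2√(10250 × 7.54) = 555.9 N·s/m, so ζ = c/c_c = 61.5/555.9 = 0.1106.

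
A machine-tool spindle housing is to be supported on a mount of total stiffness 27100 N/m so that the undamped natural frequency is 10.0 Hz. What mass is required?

ω_n = 2πf_n = 2π × 10.0 = 62.83 rad/s.
m = k/ω_n² = 27100/62.83² = 27100/3948 = 6.865 kg.

6.86 kg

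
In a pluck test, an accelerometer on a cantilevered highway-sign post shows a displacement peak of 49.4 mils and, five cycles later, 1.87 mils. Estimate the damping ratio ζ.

0.104

Logarithmic decrement δ = (1/n)·ln(x₀/x_n) = (1/5)·ln(49.4/1.87) = (1/5)·ln(26.42) = 0.6548.
ζ = δ/√(4π² + δ²) = 0.6548/√(39.48 + 0.429) = 0.6548/6.317 = 0.1037.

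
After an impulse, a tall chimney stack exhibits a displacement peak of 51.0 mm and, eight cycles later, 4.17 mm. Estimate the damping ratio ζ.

0.0498

Logarithmic decrement δ = (1/n)·ln(x₀/x_n) = (1/8)·ln(51.0/4.17) = (1/8)·ln(12.23) = 0.3130.
ζ = δ/√(4π² + δ²) = 0.3130/√(39.48 + 0.0980) = 0.3130/6.291 = 0.04975.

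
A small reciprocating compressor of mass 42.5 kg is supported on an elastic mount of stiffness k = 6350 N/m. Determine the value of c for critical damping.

c_c = 2√(k·m) = 2√(6350 × 42.5) = 2 × 519.5 = 1039 N·s/m.

1040 N·s/m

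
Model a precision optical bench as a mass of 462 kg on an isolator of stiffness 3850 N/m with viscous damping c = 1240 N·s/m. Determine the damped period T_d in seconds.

ω_n = √(k/m) = √(3850/462) = 2.887 rad/s.
Critical damping c_c = 2√(k·m) = 2√(3850 × 462) = 2667 N·s/m, so ζ = c/c_c = 1240/2667 = 0.4649.
ω_d = ω_n√(1 − ζ²) = 2.887 × √(1 − 0.216) = 2.556 rad/s.
T_d = 2π/ω_d = 2.458 s.

2.46 s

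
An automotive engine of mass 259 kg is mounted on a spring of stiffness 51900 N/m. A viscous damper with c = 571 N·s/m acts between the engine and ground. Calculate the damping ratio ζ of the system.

0.0779

ω_n = √(k/m) = √(51900/259) = 14.16 rad/s.
Critical damping c_c = 2√(k·m) = 2√(51900 × 259) = 7333 N·s/m, so ζ = c/c_c = 571/7333 = 0.07787.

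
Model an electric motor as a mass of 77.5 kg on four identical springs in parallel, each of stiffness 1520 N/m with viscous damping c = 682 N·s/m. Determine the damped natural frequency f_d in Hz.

1.22 Hz

Parallel springs add: k_eq = 4 × 1520 = 6080 N/m.
ω_n = √(k_eq/m) = √(6080/77.5) = 8.857 rad/s.
Critical damping c_c = 2√(k_eq·m) = 2√(6080 × 77.5) = 1373 N·s/m, so ζ = c/c_c = 682/1373 = 0.4968.
ω_d = ω_n√(1 − ζ²) = 8.857 × √(1 − 0.247) = 7.687 rad/s.
f_d = ω_d/(2π) = 1.223 Hz.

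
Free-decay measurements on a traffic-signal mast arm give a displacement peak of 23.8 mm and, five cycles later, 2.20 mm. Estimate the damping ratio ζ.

Logarithmic decrement δ = (1/n)·ln(x₀/x_n) = (1/5)·ln(23.8/2.20) = (1/5)·ln(10.82) = 0.4762.
ζ = δ/√(4π² + δ²) = 0.4762/√(39.48 + 0.227) = 0.4762/6.301 = 0.07558.

0.0756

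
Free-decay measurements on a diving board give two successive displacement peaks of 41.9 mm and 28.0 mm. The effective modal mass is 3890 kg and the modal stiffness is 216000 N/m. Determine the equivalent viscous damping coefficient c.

Logarithmic decrement δ = (1/n)·ln(x₀/x_n) = (1/1)·ln(41.9/28.0) = (1/1)·ln(1.496) = 0.4031.
ζ = δ/√(4π² + δ²) = 0.4031/√(39.48 + 0.162) = 0.4031/6.296 = 0.06402.
c = ζ · 2√(km) = 0.06402 × 2√(216000 × 3890) = 0.06402 × 57970 = 3712 N·s/m.

3710 N·s/m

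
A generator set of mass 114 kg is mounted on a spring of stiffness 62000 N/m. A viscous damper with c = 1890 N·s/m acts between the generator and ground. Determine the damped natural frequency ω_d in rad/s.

ω_n = √(k/m) = √(62000/114) = 23.32 rad/s.
Critical damping c_c = 2√(k·m) = 2√(62000 × 114) = 5317 N·s/m, so ζ = c/c_c = 1890/5317 = 0.3555.
ω_d = ω_n√(1 − ζ²) = 23.32 × √(1 − 0.126) = 21.80 rad/s.

21.8 rad/s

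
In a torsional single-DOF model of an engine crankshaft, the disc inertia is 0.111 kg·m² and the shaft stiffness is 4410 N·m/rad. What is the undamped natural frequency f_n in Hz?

ω_n = √(k_t/J) = √(4410/0.111) = √39730 = 199.3 rad/s.
f_n = ω_n/(2π) = 199.3/6.283 = 31.72 Hz.

31.7 Hz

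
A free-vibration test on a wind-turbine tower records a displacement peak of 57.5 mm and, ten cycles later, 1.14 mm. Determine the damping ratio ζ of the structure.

0.0623

Logarithmic decrement δ = (1/n)·ln(x₀/x_n) = (1/10)·ln(57.5/1.14) = (1/10)·ln(50.44) = 0.3921.
ζ = δ/√(4π² + δ²) = 0.3921/√(39.48 + 0.154) = 0.3921/6.295 = 0.06228.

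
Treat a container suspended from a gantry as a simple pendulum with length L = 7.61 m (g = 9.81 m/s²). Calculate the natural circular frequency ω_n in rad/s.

For a simple pendulum ω_n = √(g/L) = √(9.81/7.61) = √1.289 = 1.135 rad/s.

1.14 rad/s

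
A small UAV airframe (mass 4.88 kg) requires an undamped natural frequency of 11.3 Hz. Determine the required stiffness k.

24600 N/m

ω_n = 2πf_n = 2π × 11.3 = 71.00 rad/s.
k = m·ω_n² = 4.88 × 71.00² = 4.88 × 5041 = 24600 N/m.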